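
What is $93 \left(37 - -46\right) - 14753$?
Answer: $-7034$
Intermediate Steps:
$93 \left(37 - -46\right) - 14753 = 93 \left(37 + 46\right) - 14753 = 93 \cdot 83 - 14753 = 7719 - 14753 = -7034$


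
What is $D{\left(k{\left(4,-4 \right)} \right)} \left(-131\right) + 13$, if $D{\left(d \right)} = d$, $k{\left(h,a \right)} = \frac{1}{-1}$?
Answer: $144$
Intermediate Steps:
$k{\left(h,a \right)} = -1$
$D{\left(k{\left(4,-4 \right)} \right)} \left(-131\right) + 13 = \left(-1\right) \left(-131\right) + 13 = 131 + 13 = 144$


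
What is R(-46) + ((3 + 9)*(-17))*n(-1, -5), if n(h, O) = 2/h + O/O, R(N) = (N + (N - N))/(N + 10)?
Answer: 3695/18 ≈ 205.28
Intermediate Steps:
R(N) = N/(10 + N) (R(N) = (N + 0)/(10 + N) = N/(10 + N))
n(h, O) = 1 + 2/h (n(h, O) = 2/h + 1 = 1 + 2/h)
R(-46) + ((3 + 9)*(-17))*n(-1, -5) = -46/(10 - 46) + ((3 + 9)*(-17))*((2 - 1)/(-1)) = -46/(-36) + (12*(-17))*(-1*1) = -46*(-1/36) - 204*(-1) = 23/18 + 204 = 3695/18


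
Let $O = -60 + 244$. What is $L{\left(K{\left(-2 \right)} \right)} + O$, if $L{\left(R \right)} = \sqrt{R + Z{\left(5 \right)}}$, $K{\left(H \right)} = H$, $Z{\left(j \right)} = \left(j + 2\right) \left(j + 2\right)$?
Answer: $184 + \sqrt{47} \approx 190.86$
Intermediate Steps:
$Z{\left(j \right)} = \left(2 + j\right)^{2}$ ($Z{\left(j \right)} = \left(2 + j\right) \left(2 + j\right) = \left(2 + j\right)^{2}$)
$L{\left(R \right)} = \sqrt{49 + R}$ ($L{\left(R \right)} = \sqrt{R + \left(2 + 5\right)^{2}} = \sqrt{R + 7^{2}} = \sqrt{R + 49} = \sqrt{49 + R}$)
$O = 184$
$L{\left(K{\left(-2 \right)} \right)} + O = \sqrt{49 - 2} + 184 = \sqrt{47} + 184 = 184 + \sqrt{47}$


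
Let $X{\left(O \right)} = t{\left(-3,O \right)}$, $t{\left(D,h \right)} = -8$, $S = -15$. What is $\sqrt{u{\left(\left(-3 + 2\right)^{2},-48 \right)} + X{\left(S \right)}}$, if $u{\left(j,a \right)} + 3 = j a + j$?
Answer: $i \sqrt{58} \approx 7.6158 i$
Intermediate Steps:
$X{\left(O \right)} = -8$
$u{\left(j,a \right)} = -3 + j + a j$ ($u{\left(j,a \right)} = -3 + \left(j a + j\right) = -3 + \left(a j + j\right) = -3 + \left(j + a j\right) = -3 + j + a j$)
$\sqrt{u{\left(\left(-3 + 2\right)^{2},-48 \right)} + X{\left(S \right)}} = \sqrt{\left(-3 + \left(-3 + 2\right)^{2} - 48 \left(-3 + 2\right)^{2}\right) - 8} = \sqrt{\left(-3 + \left(-1\right)^{2} - 48 \left(-1\right)^{2}\right) - 8} = \sqrt{\left(-3 + 1 - 48\right) - 8} = \sqrt{-50 - 8} = \sqrt{-58} = i \sqrt{58}$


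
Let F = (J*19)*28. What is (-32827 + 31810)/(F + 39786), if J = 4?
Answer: -1017/41914 ≈ -0.024264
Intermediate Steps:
F = 2128 (F = (4*19)*28 = 76*28 = 2128)
(-32827 + 31810)/(F + 39786) = (-32827 + 31810)/(2128 + 39786) = -1017/41914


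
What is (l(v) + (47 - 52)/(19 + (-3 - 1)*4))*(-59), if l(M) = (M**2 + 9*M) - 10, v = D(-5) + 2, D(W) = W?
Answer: 5251/3 ≈ 1750.3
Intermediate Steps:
v = -3 (v = -5 + 2 = -3)
l(M) = -10 + M**2 + 9*M
(l(v) + (47 - 52)/(19 + (-3 - 1)*4))*(-59) = ((-10 + (-3)**2 + 9*(-3)) + (47 - 52)/(19 + (-3 - 1)*4))*(-59) = ((-10 + 9 - 27) - 5/(19 - 4*4))*(-59) = (-28 - 5/(19 - 16))*(-59) = (-28 - 5/3)*(-59) = -89/3*(-59) = 5251/3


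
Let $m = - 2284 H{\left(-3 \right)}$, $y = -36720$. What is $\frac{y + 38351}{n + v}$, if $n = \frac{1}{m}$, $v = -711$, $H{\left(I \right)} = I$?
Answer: $- \frac{11175612}{4871771} \approx -2.294$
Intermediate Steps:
$m = 6852$ ($m = \left(-2284\right) \left(-3\right) = 6852$)
$n = \frac{1}{6852} \approx 0.00014594$
$\frac{y + 38351}{n + v} = \frac{-36720 + 38351}{\frac{1}{6852} - 711} = \frac{1631}{- \frac{4871771}{6852}} = 1631 \left(- \frac{6852}{4871771}\right) = - \frac{11175612}{4871771}$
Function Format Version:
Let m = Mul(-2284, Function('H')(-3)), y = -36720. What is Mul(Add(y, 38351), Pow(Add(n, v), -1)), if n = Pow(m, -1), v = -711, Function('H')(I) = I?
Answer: Rational(-11175612, 4871771) ≈ -2.2940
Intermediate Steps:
m = 6852 (m = Mul(-2284, -3) = 6852)
n = Rational(1, 6852) (n = Pow(6852, -1) = Rational(1, 6852) ≈ 0.00014594)
Mul(Add(y, 38351), Pow(Add(n, v), -1)) = Mul(Add(-36720, 38351), Pow(Add(Rational(1, 6852), -711), -1)) = Mul(1631, Pow(Rational(-4871771, 6852), -1)) = Mul(1631, Rational(-6852, 4871771)) = Rational(-11175612, 4871771)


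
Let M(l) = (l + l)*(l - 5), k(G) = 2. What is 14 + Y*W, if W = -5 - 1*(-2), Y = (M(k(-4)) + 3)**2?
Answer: -229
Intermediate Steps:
M(l) = 2*l*(-5 + l) (M(l) = (2*l)*(-5 + l) = 2*l*(-5 + l))
Y = 81 (Y = (2*2*(-5 + 2) + 3)**2 = (2*2*(-3) + 3)**2 = (-12 + 3)**2 = (-9)**2 = 81)
W = -3 (W = -5 + 2 = -3)
14 + Y*W = 14 + 81*(-3) = 14 - 243 = -229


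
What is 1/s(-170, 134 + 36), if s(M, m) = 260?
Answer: 1/260 ≈ 0.0038462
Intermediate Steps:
1/s(-170, 134 + 36) = 1/260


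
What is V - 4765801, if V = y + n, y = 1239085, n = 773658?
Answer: -2753058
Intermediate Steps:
V = 2012743 (V = 1239085 + 773658 = 2012743)
V - 4765801 = 2012743 - 4765801 = -2753058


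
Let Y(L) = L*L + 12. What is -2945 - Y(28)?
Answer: -3741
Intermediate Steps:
Y(L) = 12 + L² (Y(L) = L² + 12 = 12 + L²)
-2945 - Y(28) = -2945 - (12 + 28²) = -2945 - (12 + 784) = -2945 - 1*796 = -2945 - 796 = -3741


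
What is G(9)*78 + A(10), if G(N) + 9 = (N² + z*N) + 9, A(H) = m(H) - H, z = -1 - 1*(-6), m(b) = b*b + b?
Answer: 9928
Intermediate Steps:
m(b) = b + b² (m(b) = b² + b = b + b²)
z = 5 (z = -1 + 6 = 5)
A(H) = -H + H*(1 + H) (A(H) = H*(1 + H) - H = -H + H*(1 + H))
G(N) = N² + 5*N (G(N) = -9 + ((N² + 5*N) + 9) = -9 + (9 + N² + 5*N) = N² + 5*N)
G(9)*78 + A(10) = (9*(5 + 9))*78 + 10² = (9*14)*78 + 100 = 126*78 + 100 = 9828 + 100 = 9928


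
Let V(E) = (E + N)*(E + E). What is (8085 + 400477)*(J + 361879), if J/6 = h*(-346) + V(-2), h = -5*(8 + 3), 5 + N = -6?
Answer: 194627088502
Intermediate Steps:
N = -11 (N = -5 - 6 = -11)
V(E) = 2*E*(-11 + E) (V(E) = (E - 11)*(E + E) = (-11 + E)*(2*E) = 2*E*(-11 + E))
h = -55 (h = -5*11 = -55)
J = 114492 (J = 6*(-55*(-346) + 2*(-2)*(-11 - 2)) = 6*(19030 + 2*(-2)*(-13)) = 6*(19030 + 52) = 6*19082 = 114492)
(8085 + 400477)*(J + 361879) = (8085 + 400477)*(114492 + 361879) = 408562*476371 = 194627088502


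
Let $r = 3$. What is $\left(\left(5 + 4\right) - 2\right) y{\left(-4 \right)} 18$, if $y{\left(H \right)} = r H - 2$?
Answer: $-1764$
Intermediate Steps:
$y{\left(H \right)} = -2 + 3 H$ ($y{\left(H \right)} = 3 H - 2 = -2 + 3 H$)
$\left(\left(5 + 4\right) - 2\right) y{\left(-4 \right)} 18 = \left(\left(5 + 4\right) - 2\right) \left(-2 + 3 \left(-4\right)\right) 18 = \left(9 - 2\right) \left(-2 - 12\right) 18 = 7 \left(-14\right) 18 = \left(-98\right) 18 = -1764$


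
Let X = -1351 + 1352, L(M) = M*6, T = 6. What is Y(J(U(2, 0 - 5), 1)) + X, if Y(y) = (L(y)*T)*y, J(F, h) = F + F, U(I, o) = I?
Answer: 577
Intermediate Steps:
J(F, h) = 2*F
L(M) = 6*M
X = 1
Y(y) = 36*y² (Y(y) = ((6*y)*6)*y = (36*y)*y = 36*y²)
Y(J(U(2, 0 - 5), 1)) + X = 36*(2*2)² + 1 = 36*4² + 1 = 36*16 + 1 = 576 + 1 = 577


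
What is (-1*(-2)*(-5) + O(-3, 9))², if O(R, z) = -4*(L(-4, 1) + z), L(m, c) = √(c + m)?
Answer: 2068 + 368*I*√3 ≈ 2068.0 + 637.39*I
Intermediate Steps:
O(R, z) = -4*z - 4*I*√3 (O(R, z) = -4*(√(1 - 4) + z) = -4*(√(-3) + z) = -4*(I*√3 + z) = -4*(z + I*√3) = -4*z - 4*I*√3)
(-1*(-2)*(-5) + O(-3, 9))² = (-1*(-2)*(-5) + (-4*9 - 4*I*√3))² = (2*(-5) + (-36 - 4*I*√3))² = (-10 + (-36 - 4*I*√3))² = (-46 - 4*I*√3)²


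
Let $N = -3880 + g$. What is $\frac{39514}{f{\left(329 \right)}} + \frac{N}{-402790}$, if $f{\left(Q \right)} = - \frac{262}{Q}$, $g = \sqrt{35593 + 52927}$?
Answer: $- \frac{261815583959}{5276549} - \frac{\sqrt{22130}}{201395} \approx -49619.0$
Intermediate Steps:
$g = 2 \sqrt{22130}$ ($g = \sqrt{88520} = 2 \sqrt{22130} \approx 297.52$)
$N = -3880 + 2 \sqrt{22130} \approx -3582.5$
$\frac{39514}{f{\left(329 \right)}} + \frac{N}{-402790} = \frac{39514}{\left(-262\right) \frac{1}{329}} + \frac{-3880 + 2 \sqrt{22130}}{-402790} = \frac{39514}{\left(-262\right) \frac{1}{329}} + \left(-3880 + 2 \sqrt{22130}\right) \left(- \frac{1}{402790}\right) = \frac{39514}{- \frac{262}{329}} + \left(\frac{388}{40279} - \frac{\sqrt{22130}}{201395}\right) = 39514 \left(- \frac{329}{262}\right) + \left(\frac{388}{40279} - \frac{\sqrt{22130}}{201395}\right) = - \frac{6500053}{131} + \left(\frac{388}{40279} - \frac{\sqrt{22130}}{201395}\right) = - \frac{261815583959}{5276549} - \frac{\sqrt{22130}}{201395}$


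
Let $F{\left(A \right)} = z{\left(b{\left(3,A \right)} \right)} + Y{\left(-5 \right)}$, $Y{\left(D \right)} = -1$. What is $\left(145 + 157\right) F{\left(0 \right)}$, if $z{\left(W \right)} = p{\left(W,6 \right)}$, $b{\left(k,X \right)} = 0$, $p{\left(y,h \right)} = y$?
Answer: $-302$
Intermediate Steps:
$z{\left(W \right)} = W$
$F{\left(A \right)} = -1$ ($F{\left(A \right)} = 0 - 1 = -1$)
$\left(145 + 157\right) F{\left(0 \right)} = \left(145 + 157\right) \left(-1\right) = 302 \left(-1\right) = -302$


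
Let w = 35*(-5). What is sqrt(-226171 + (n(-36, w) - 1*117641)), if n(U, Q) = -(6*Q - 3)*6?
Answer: I*sqrt(337494) ≈ 580.94*I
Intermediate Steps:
w = -175
n(U, Q) = 18 - 36*Q (n(U, Q) = -(-3 + 6*Q)*6 = (3 - 6*Q)*6 = 18 - 36*Q)
sqrt(-226171 + (n(-36, w) - 1*117641)) = sqrt(-226171 + ((18 - 36*(-175)) - 1*117641)) = sqrt(-226171 + ((18 + 6300) - 117641)) = sqrt(-226171 + (6318 - 117641)) = sqrt(-226171 - 111323) = sqrt(-337494) = I*sqrt(337494)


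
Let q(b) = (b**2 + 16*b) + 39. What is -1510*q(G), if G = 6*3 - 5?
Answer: -628160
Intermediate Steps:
G = 13 (G = 18 - 5 = 13)
q(b) = 39 + b**2 + 16*b
-1510*q(G) = -1510*(39 + 13**2 + 16*13) = -1510*(39 + 169 + 208) = -1510*416 = -628160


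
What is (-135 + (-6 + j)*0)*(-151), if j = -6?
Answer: 20385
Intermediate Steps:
(-135 + (-6 + j)*0)*(-151) = (-135 + (-6 - 6)*0)*(-151) = (-135 - 12*0)*(-151) = (-135 + 0)*(-151) = -135*(-151) = 20385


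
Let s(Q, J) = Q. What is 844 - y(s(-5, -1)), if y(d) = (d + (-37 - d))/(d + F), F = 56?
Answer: 43081/51 ≈ 844.73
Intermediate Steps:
y(d) = -37/(56 + d) (y(d) = (d + (-37 - d))/(d + 56) = -37/(56 + d))
844 - y(s(-5, -1)) = 844 - (-37)/(56 - 5) = 844 - (-37)/51 = 844 - 1*(-37/51) = 844 + 37/51 = 43081/51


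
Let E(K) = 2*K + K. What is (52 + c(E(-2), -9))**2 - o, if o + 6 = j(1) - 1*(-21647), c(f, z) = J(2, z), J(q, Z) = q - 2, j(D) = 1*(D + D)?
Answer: -18939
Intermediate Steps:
j(D) = 2*D (j(D) = 1*(2*D) = 2*D)
E(K) = 3*K
J(q, Z) = -2 + q
c(f, z) = 0 (c(f, z) = -2 + 2 = 0)
o = 21643 (o = -6 + (2*1 - 1*(-21647)) = -6 + (2 + 21647) = -6 + 21649 = 21643)
(52 + c(E(-2), -9))**2 - o = (52 + 0)**2 - 1*21643 = 52**2 - 21643 = 2704 - 21643 = -18939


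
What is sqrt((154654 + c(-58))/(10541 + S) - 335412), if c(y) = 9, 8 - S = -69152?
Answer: I*sqrt(2130608349292449)/79701 ≈ 579.15*I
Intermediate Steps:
S = 69160 (S = 8 - 1*(-69152) = 8 + 69152 = 69160)
sqrt((154654 + c(-58))/(10541 + S) - 335412) = sqrt((154654 + 9)/(10541 + 69160) - 335412) = sqrt(154663/79701 - 335412) = sqrt(-26732517149/79701) = I*sqrt(2130608349292449)/79701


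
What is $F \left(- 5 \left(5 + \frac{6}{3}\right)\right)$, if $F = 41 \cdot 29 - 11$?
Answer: $-41230$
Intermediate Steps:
$F = 1178$ ($F = 1189 - 11 = 1178$)
$F \left(- 5 \left(5 + \frac{6}{3}\right)\right) = 1178 \left(- 5 \left(5 + \frac{6}{3}\right)\right) = 1178 \left(- 5 \left(5 + 6 \cdot \frac{1}{3}\right)\right) = 1178 \left(- 5 \left(5 + 2\right)\right) = 1178 \left(\left(-5\right) 7\right) = 1178 \left(-35\right) = -41230$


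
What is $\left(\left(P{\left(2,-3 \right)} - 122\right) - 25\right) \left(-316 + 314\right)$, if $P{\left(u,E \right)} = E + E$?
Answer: $306$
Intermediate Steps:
$P{\left(u,E \right)} = 2 E$
$\left(\left(P{\left(2,-3 \right)} - 122\right) - 25\right) \left(-316 + 314\right) = \left(\left(2 \left(-3\right) - 122\right) - 25\right) \left(-316 + 314\right) = \left(\left(-6 - 122\right) - 25\right) \left(-2\right) = \left(-128 - 25\right) \left(-2\right) = \left(-153\right) \left(-2\right) = 306$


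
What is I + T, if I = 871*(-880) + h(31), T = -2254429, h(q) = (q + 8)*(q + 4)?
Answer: -3019544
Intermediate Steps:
h(q) = (4 + q)*(8 + q) (h(q) = (8 + q)*(4 + q) = (4 + q)*(8 + q))
I = -765115 (I = 871*(-880) + (32 + 31**2 + 12*31) = -766480 + (32 + 961 + 372) = -766480 + 1365 = -765115)
I + T = -765115 - 2254429 = -3019544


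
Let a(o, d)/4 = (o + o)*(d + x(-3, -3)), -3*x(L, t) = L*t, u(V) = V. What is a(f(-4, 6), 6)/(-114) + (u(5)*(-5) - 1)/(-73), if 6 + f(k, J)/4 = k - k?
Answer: 7502/1387 ≈ 5.4088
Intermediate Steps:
f(k, J) = -24 (f(k, J) = -24 + 4*(k - k) = -24 + 4*0 = -24 + 0 = -24)
x(L, t) = -L*t/3
a(o, d) = 8*o*(-3 + d) (a(o, d) = 4*((o + o)*(d - ⅓*(-3)*(-3))) = 4*((2*o)*(d - 3)) = 4*((2*o)*(-3 + d)) = 4*(2*o*(-3 + d)) = 8*o*(-3 + d))
a(f(-4, 6), 6)/(-114) + (u(5)*(-5) - 1)/(-73) = (8*(-24)*(-3 + 6))/(-114) + (5*(-5) - 1)/(-73) = (8*(-24)*3)*(-1/114) + (-25 - 1)*(-1/73) = -576*(-1/114) - 26*(-1/73) = 96/19 + 26/73 = 7502/1387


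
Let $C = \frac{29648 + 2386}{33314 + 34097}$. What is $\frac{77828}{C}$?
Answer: $\frac{2623231654}{16017} \approx 1.6378 \cdot 10^{5}$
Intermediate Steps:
$C = \frac{32034}{67411} \approx 0.4752$
$\frac{77828}{C} = \frac{77828}{\frac{32034}{67411}} = 77828 \cdot \frac{67411}{32034} = \frac{2623231654}{16017}$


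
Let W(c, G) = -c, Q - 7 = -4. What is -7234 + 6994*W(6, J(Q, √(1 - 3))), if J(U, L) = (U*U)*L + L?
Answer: -49198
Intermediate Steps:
Q = 3 (Q = 7 - 4 = 3)
J(U, L) = L + L*U² (J(U, L) = U²*L + L = L*U² + L = L + L*U²)
-7234 + 6994*W(6, J(Q, √(1 - 3))) = -7234 + 6994*(-1*6) = -7234 + 6994*(-6) = -7234 - 41964 = -49198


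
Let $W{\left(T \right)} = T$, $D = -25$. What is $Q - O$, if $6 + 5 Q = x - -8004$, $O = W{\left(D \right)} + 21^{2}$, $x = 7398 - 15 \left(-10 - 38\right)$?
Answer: $\frac{14036}{5} \approx 2807.2$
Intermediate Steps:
$x = 8118$ ($x = 7398 - -720 = 7398 + 720 = 8118$)
$O = 416$ ($O = -25 + 21^{2} = -25 + 441 = 416$)
$Q = \frac{16116}{5}$ ($Q = - \frac{6}{5} + \frac{8118 - -8004}{5} = - \frac{6}{5} + \frac{8118 + 8004}{5} = - \frac{6}{5} + \frac{1}{5} \cdot 16122 = - \frac{6}{5} + \frac{16122}{5} = \frac{16116}{5} \approx 3223.2$)
$Q - O = \frac{16116}{5} - 416 = \frac{14036}{5}$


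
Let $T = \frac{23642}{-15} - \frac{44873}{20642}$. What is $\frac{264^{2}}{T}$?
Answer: $- \frac{21579972480}{488691259} \approx -44.159$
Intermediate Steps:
$T = - \frac{488691259}{309630}$ ($T = 23642 \left(- \frac{1}{15}\right) - \frac{44873}{20642} = - \frac{23642}{15} - \frac{44873}{20642} = - \frac{488691259}{309630} \approx -1578.3$)
$\frac{264^{2}}{T} = \frac{264^{2}}{- \frac{488691259}{309630}} = 69696 \left(- \frac{309630}{488691259}\right) = - \frac{21579972480}{488691259}$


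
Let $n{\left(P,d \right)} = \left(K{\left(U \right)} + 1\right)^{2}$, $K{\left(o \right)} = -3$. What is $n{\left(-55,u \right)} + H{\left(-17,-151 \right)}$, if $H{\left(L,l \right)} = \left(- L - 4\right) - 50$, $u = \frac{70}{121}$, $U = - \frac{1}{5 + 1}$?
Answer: $-33$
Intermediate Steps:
$U = - \frac{1}{6} \approx -0.16667$
$u = \frac{70}{121}$ ($u = 70 \cdot \frac{1}{121} = \frac{70}{121} \approx 0.57851$)
$H{\left(L,l \right)} = -54 - L$ ($H{\left(L,l \right)} = \left(-4 - L\right) - 50 = -54 - L$)
$n{\left(P,d \right)} = 4$ ($n{\left(P,d \right)} = \left(-3 + 1\right)^{2} = \left(-2\right)^{2} = 4$)
$n{\left(-55,u \right)} + H{\left(-17,-151 \right)} = 4 - 37 = -33$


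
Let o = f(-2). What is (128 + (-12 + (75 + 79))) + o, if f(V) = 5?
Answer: 275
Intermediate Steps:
o = 5
(128 + (-12 + (75 + 79))) + o = (128 + (-12 + (75 + 79))) + 5 = (128 + (-12 + 154)) + 5 = (128 + 142) + 5 = 270 + 5 = 275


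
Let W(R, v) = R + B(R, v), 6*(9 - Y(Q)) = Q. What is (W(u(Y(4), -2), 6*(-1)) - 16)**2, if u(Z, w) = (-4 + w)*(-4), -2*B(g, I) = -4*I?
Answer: 16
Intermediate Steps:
B(g, I) = 2*I (B(g, I) = -(-2)*I = 2*I)
Y(Q) = 9 - Q/6
u(Z, w) = 16 - 4*w
W(R, v) = R + 2*v
(W(u(Y(4), -2), 6*(-1)) - 16)**2 = (((16 - 4*(-2)) + 2*(6*(-1))) - 16)**2 = (((16 + 8) + 2*(-6)) - 16)**2 = ((24 - 12) - 16)**2 = (12 - 16)**2 = (-4)**2 = 16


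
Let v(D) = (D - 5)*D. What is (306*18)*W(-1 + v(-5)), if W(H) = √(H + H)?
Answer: 38556*√2 ≈ 54526.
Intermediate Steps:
v(D) = D*(-5 + D) (v(D) = (-5 + D)*D = D*(-5 + D))
W(H) = √2*√H (W(H) = √(2*H) = √2*√H)
(306*18)*W(-1 + v(-5)) = (306*18)*(√2*√(-1 - 5*(-5 - 5))) = 5508*(√2*√(-1 - 5*(-10))) = 5508*(√2*√(-1 + 50)) = 5508*(√2*√49) = 5508*(√2*7) = 5508*(7*√2) = 38556*√2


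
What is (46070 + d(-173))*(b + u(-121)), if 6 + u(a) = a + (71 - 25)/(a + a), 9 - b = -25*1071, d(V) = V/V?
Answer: 148600812654/121 ≈ 1.2281e+9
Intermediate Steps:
d(V) = 1
b = 26784 (b = 9 - (-25)*1071 = 9 - 1*(-26775) = 9 + 26775 = 26784)
u(a) = -6 + a + 23/a (u(a) = -6 + (a + (71 - 25)/(a + a)) = -6 + (a + 46/((2*a))) = -6 + (a + 46*(1/(2*a))) = -6 + (a + 23/a) = -6 + a + 23/a)
(46070 + d(-173))*(b + u(-121)) = (46070 + 1)*(26784 + (-6 - 121 + 23/(-121))) = 46071*(26784 + (-6 - 121 + 23*(-1/121))) = 46071*(26784 + (-6 - 121 - 23/121)) = 46071*(26784 - 15390/121) = 46071*(3225474/121) = 148600812654/121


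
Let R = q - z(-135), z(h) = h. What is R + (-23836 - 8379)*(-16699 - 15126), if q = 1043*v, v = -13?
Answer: 1025228951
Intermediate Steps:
q = -13559 (q = 1043*(-13) = -13559)
R = -13424 (R = -13559 - 1*(-135) = -13559 + 135 = -13424)
R + (-23836 - 8379)*(-16699 - 15126) = -13424 + (-23836 - 8379)*(-16699 - 15126) = -13424 - 32215*(-31825) = -13424 + 1025242375 = 1025228951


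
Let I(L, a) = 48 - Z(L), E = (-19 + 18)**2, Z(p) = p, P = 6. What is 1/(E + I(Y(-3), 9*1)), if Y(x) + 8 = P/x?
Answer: 1/59 ≈ 0.016949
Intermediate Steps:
E = 1 (E = (-1)**2 = 1)
Y(x) = -8 + 6/x
I(L, a) = 48 - L
1/(E + I(Y(-3), 9*1)) = 1/(1 + (48 - (-8 + 6/(-3)))) = 1/(1 + (48 - (-8 + 6*(-1/3)))) = 1/(1 + (48 - (-8 - 2))) = 1/(1 + (48 - 1*(-10))) = 1/(1 + (48 + 10)) = 1/(1 + 58) = 1/59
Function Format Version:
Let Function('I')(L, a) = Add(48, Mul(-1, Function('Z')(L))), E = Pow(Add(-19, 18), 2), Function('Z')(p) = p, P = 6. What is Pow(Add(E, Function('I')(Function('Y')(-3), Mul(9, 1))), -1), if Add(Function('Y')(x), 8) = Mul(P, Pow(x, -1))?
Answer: Rational(1, 59) ≈ 0.016949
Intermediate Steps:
E = 1 (E = Pow(-1, 2) = 1)
Function('Y')(x) = Add(-8, Mul(6, Pow(x, -1)))
Function('I')(L, a) = Add(48, Mul(-1, L))
Pow(Add(E, Function('I')(Function('Y')(-3), Mul(9, 1))), -1) = Pow(Add(1, Add(48, Mul(-1, Add(-8, Mul(6, Pow(-3, -1)))))), -1) = Pow(Add(1, Add(48, Mul(-1, Add(-8, Mul(6, Rational(-1, 3)))))), -1) = Pow(Add(1, Add(48, Mul(-1, Add(-8, -2)))), -1) = Pow(Add(1, Add(48, Mul(-1, -10))), -1) = Pow(Add(1, Add(48, 10)), -1) = Pow(Add(1, 58), -1) = Pow(59, -1) = Rational(1, 59)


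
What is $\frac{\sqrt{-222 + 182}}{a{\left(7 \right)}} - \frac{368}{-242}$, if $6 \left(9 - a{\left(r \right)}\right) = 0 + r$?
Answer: $\frac{184}{121} + \frac{12 i \sqrt{10}}{47} \approx 1.5207 + 0.80739 i$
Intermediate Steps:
$a{\left(r \right)} = 9 - \frac{r}{6}$ ($a{\left(r \right)} = 9 - \frac{0 + r}{6} = 9 - \frac{r}{6}$)
$\frac{\sqrt{-222 + 182}}{a{\left(7 \right)}} - \frac{368}{-242} = \frac{\sqrt{-222 + 182}}{9 - \frac{7}{6}} - \frac{368}{-242} = \frac{\sqrt{-40}}{9 - \frac{7}{6}} - - \frac{184}{121} = \frac{2 i \sqrt{10}}{\frac{47}{6}} + \frac{184}{121} = 2 i \sqrt{10} \cdot \frac{6}{47} + \frac{184}{121} = \frac{12 i \sqrt{10}}{47} + \frac{184}{121} = \frac{184}{121} + \frac{12 i \sqrt{10}}{47}$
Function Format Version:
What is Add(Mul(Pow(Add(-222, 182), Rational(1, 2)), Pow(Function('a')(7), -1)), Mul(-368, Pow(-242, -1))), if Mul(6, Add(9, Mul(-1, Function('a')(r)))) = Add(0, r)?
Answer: Add(Rational(184, 121), Mul(Rational(12, 47), I, Pow(10, Rational(1, 2)))) ≈ Add(1.5207, Mul(0.80739, I))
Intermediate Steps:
Function('a')(r) = Add(9, Mul(Rational(-1, 6), r)) (Function('a')(r) = Add(9, Mul(Rational(-1, 6), Add(0, r))) = Add(9, Mul(Rational(-1, 6), r)))
Add(Mul(Pow(Add(-222, 182), Rational(1, 2)), Pow(Function('a')(7), -1)), Mul(-368, Pow(-242, -1))) = Add(Mul(Pow(Add(-222, 182), Rational(1, 2)), Pow(Add(9, Mul(Rational(-1, 6), 7)), -1)), Mul(-368, Pow(-242, -1))) = Add(Mul(Pow(-40, Rational(1, 2)), Pow(Add(9, Rational(-7, 6)), -1)), Mul(-368, Rational(-1, 242))) = Add(Mul(Mul(2, I, Pow(10, Rational(1, 2))), Pow(Rational(47, 6), -1)), Rational(184, 121)) = Add(Mul(Mul(2, I, Pow(10, Rational(1, 2))), Rational(6, 47)), Rational(184, 121)) = Add(Mul(Rational(12, 47), I, Pow(10, Rational(1, 2))), Rational(184, 121)) = Add(Rational(184, 121), Mul(Rational(12, 47), I, Pow(10, Rational(1, 2))))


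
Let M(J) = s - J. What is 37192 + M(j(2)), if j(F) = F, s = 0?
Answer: 37190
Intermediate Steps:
M(J) = -J (M(J) = 0 - J = -J)
37192 + M(j(2)) = 37192 - 1*2 = 37192 - 2 = 37190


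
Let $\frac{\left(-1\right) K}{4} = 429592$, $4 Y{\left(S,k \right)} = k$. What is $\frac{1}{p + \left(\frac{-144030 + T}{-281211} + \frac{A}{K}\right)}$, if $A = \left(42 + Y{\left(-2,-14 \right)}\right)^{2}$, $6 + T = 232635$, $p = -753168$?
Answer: $- \frac{92042663552}{69323617900706343} \approx -1.3277 \cdot 10^{-6}$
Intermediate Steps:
$T = 232629$ ($T = -6 + 232635 = 232629$)
$Y{\left(S,k \right)} = \frac{k}{4}$
$K = -1718368$ ($K = \left(-4\right) 429592 = -1718368$)
$A = \frac{5929}{4}$ ($A = \left(42 + \frac{1}{4} \left(-14\right)\right)^{2} = \left(42 - \frac{7}{2}\right)^{2} = \left(\frac{77}{2}\right)^{2} = \frac{5929}{4} \approx 1482.3$)
$\frac{1}{p + \left(\frac{-144030 + T}{-281211} + \frac{A}{K}\right)} = \frac{1}{-753168 + \left(\frac{-144030 + 232629}{-281211} + \frac{5929}{4 \left(-1718368\right)}\right)} = \frac{1}{-753168 + \left(88599 \left(- \frac{1}{281211}\right) + \frac{5929}{4} \left(- \frac{1}{1718368}\right)\right)} = \frac{1}{-753168 - \frac{29078573607}{92042663552}} = \frac{1}{- \frac{69323617900706343}{92042663552}} = - \frac{92042663552}{69323617900706343}$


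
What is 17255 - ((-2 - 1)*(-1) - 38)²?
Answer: 16030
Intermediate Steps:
17255 - ((-2 - 1)*(-1) - 38)² = 17255 - (-3*(-1) - 38)² = 17255 - (3 - 38)² = 17255 - 1*(-35)² = 17255 - 1*1225 = 17255 - 1225 = 16030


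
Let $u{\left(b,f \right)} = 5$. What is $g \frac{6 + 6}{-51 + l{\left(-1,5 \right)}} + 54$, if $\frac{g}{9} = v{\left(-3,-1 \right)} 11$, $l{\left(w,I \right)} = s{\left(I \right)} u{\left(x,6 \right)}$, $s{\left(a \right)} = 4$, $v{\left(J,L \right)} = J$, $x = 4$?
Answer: $\frac{5238}{31} \approx 168.97$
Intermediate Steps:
$l{\left(w,I \right)} = 20$ ($l{\left(w,I \right)} = 4 \cdot 5 = 20$)
$g = -297$ ($g = 9 \left(\left(-3\right) 11\right) = 9 \left(-33\right) = -297$)
$g \frac{6 + 6}{-51 + l{\left(-1,5 \right)}} + 54 = - 297 \frac{6 + 6}{-51 + 20} + 54 = - 297 \frac{12}{-31} + 54 = - 297 \cdot 12 \left(- \frac{1}{31}\right) + 54 = \left(-297\right) \left(- \frac{12}{31}\right) + 54 = \frac{3564}{31} + 54 = \frac{5238}{31}$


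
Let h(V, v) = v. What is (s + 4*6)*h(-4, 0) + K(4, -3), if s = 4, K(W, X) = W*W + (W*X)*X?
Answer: 52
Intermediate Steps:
K(W, X) = W**2 + W*X**2
(s + 4*6)*h(-4, 0) + K(4, -3) = (4 + 4*6)*0 + 4*(4 + (-3)**2) = (4 + 24)*0 + 4*(4 + 9) = 28*0 + 4*13 = 0 + 52 = 52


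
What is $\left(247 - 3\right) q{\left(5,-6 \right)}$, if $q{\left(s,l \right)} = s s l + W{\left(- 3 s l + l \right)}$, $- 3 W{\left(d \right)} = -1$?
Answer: $- \frac{109556}{3} \approx -36519.0$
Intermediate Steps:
$W{\left(d \right)} = \frac{1}{3}$ ($W{\left(d \right)} = \left(- \frac{1}{3}\right) \left(-1\right) = \frac{1}{3}$)
$q{\left(s,l \right)} = \frac{1}{3} + l s^{2}$ ($q{\left(s,l \right)} = s s l + \frac{1}{3} = s^{2} l + \frac{1}{3} = l s^{2} + \frac{1}{3} = \frac{1}{3} + l s^{2}$)
$\left(247 - 3\right) q{\left(5,-6 \right)} = \left(247 - 3\right) \left(\frac{1}{3} - 6 \cdot 5^{2}\right) = \left(247 - 3\right) \left(\frac{1}{3} - 150\right) = 244 \left(\frac{1}{3} - 150\right) = 244 \left(- \frac{449}{3}\right) = - \frac{109556}{3}$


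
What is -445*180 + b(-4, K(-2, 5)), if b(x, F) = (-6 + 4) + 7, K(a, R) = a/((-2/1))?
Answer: -80095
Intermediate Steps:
K(a, R) = -a/2 (K(a, R) = a/((-2*1)) = a/(-2) = a*(-1/2) = -a/2)
b(x, F) = 5 (b(x, F) = -2 + 7 = 5)
-445*180 + b(-4, K(-2, 5)) = -445*180 + 5 = -80100 + 5 = -80095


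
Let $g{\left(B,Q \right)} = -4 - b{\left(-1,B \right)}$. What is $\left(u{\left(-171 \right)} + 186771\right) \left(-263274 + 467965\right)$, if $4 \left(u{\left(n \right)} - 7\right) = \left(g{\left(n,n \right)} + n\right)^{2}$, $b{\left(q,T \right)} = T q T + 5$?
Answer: $\frac{173023016515603}{4} \approx 4.3256 \cdot 10^{13}$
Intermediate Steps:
$b{\left(q,T \right)} = 5 + q T^{2}$ ($b{\left(q,T \right)} = q T^{2} + 5 = 5 + q T^{2}$)
$g{\left(B,Q \right)} = -9 + B^{2}$ ($g{\left(B,Q \right)} = -4 - \left(5 - B^{2}\right) = -4 + \left(-5 + B^{2}\right) = -9 + B^{2}$)
$u{\left(n \right)} = 7 + \frac{\left(-9 + n + n^{2}\right)^{2}}{4}$ ($u{\left(n \right)} = 7 + \frac{\left(\left(-9 + n^{2}\right) + n\right)^{2}}{4} = 7 + \frac{\left(-9 + n + n^{2}\right)^{2}}{4}$)
$\left(u{\left(-171 \right)} + 186771\right) \left(-263274 + 467965\right) = \left(\left(7 + \frac{\left(-9 - 171 + \left(-171\right)^{2}\right)^{2}}{4}\right) + 186771\right) \left(-263274 + 467965\right) = \left(\left(7 + \frac{\left(-9 - 171 + 29241\right)^{2}}{4}\right) + 186771\right) 204691 = \left(\left(7 + \frac{29061^{2}}{4}\right) + 186771\right) 204691 = \left(\left(7 + \frac{1}{4} \cdot 844541721\right) + 186771\right) 204691 = \left(\left(7 + \frac{844541721}{4}\right) + 186771\right) 204691 = \left(\frac{844541749}{4} + 186771\right) 204691 = \frac{845288833}{4} \cdot 204691 = \frac{173023016515603}{4}$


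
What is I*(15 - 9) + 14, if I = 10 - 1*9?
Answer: 20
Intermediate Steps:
I = 1 (I = 10 - 9 = 1)
I*(15 - 9) + 14 = 1*(15 - 9) + 14 = 1*6 + 14 = 6 + 14 = 20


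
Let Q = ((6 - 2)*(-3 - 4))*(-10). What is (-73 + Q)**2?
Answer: 42849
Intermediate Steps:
Q = 280 (Q = (4*(-7))*(-10) = -28*(-10) = 280)
(-73 + Q)**2 = (-73 + 280)**2 = 207**2 = 42849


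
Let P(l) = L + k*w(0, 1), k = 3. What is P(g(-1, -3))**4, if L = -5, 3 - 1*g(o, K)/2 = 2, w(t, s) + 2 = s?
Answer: 4096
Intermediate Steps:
w(t, s) = -2 + s
g(o, K) = 2 (g(o, K) = 6 - 2*2 = 6 - 4 = 2)
P(l) = -8 (P(l) = -5 + 3*(-2 + 1) = -5 + 3*(-1) = -5 - 3 = -8)
P(g(-1, -3))**4 = (-8)**4 = 4096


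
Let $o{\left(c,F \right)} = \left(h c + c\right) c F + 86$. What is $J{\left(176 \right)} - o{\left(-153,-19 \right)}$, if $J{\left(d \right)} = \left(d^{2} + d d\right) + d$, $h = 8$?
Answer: $4064981$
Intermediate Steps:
$o{\left(c,F \right)} = 86 + 9 F c^{2}$ ($o{\left(c,F \right)} = \left(8 c + c\right) c F + 86 = 9 c c F + 86 = 9 c^{2} F + 86 = 9 F c^{2} + 86 = 86 + 9 F c^{2}$)
$J{\left(d \right)} = d + 2 d^{2}$ ($J{\left(d \right)} = \left(d^{2} + d^{2}\right) + d = 2 d^{2} + d = d + 2 d^{2}$)
$J{\left(176 \right)} - o{\left(-153,-19 \right)} = 176 \left(1 + 2 \cdot 176\right) - \left(86 + 9 \left(-19\right) \left(-153\right)^{2}\right) = 176 \left(1 + 352\right) - \left(86 + 9 \left(-19\right) 23409\right) = 176 \cdot 353 - \left(86 - 4002939\right) = 62128 - -4002853 = 62128 + 4002853 = 4064981$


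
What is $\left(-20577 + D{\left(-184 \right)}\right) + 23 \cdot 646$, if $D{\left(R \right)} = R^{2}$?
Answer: $28137$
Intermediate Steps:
$\left(-20577 + D{\left(-184 \right)}\right) + 23 \cdot 646 = \left(-20577 + \left(-184\right)^{2}\right) + 23 \cdot 646 = \left(-20577 + 33856\right) + 14858 = 13279 + 14858 = 28137$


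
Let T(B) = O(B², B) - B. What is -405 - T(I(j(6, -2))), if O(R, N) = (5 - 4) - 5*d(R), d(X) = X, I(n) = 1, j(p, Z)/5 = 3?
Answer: -400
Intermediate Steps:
j(p, Z) = 15 (j(p, Z) = 5*3 = 15)
O(R, N) = 1 - 5*R (O(R, N) = (5 - 4) - 5*R = 1 - 5*R)
T(B) = 1 - B - 5*B² (T(B) = (1 - 5*B²) - B = 1 - B - 5*B²)
-405 - T(I(j(6, -2))) = -405 - (1 - 1*1 - 5*1²) = -405 - (1 - 1 - 5*1) = -405 - (1 - 1 - 5) = -405 - 1*(-5) = -405 + 5 = -400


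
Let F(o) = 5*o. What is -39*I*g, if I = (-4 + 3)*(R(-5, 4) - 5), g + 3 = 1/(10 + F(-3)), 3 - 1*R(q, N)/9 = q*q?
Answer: 126672/5 ≈ 25334.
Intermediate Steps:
R(q, N) = 27 - 9*q² (R(q, N) = 27 - 9*q*q = 27 - 9*q²)
g = -16/5 (g = -3 + 1/(10 + 5*(-3)) = -3 + 1/(10 - 15) = -3 + 1/(-5) = -3 - ⅕ = -16/5 ≈ -3.2000)
I = 203 (I = (-4 + 3)*((27 - 9*(-5)²) - 5) = -((27 - 9*25) - 5) = -((27 - 225) - 5) = -(-198 - 5) = -1*(-203) = 203)
-39*I*g = -7917*(-16)/5 = -39*(-3248/5) = 126672/5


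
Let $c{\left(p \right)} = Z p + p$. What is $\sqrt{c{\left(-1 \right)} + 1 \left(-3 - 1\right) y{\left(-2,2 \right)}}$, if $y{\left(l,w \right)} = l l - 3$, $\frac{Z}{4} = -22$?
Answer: $\sqrt{83} \approx 9.1104$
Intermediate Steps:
$Z = -88$ ($Z = 4 \left(-22\right) = -88$)
$c{\left(p \right)} = - 87 p$ ($c{\left(p \right)} = - 88 p + p = - 87 p$)
$y{\left(l,w \right)} = -3 + l^{2}$ ($y{\left(l,w \right)} = l^{2} - 3 = -3 + l^{2}$)
$\sqrt{c{\left(-1 \right)} + 1 \left(-3 - 1\right) y{\left(-2,2 \right)}} = \sqrt{\left(-87\right) \left(-1\right) + 1 \left(-3 - 1\right) \left(-3 + \left(-2\right)^{2}\right)} = \sqrt{87 + 1 \left(-4\right) \left(-3 + 4\right)} = \sqrt{87 - 4} = \sqrt{83}$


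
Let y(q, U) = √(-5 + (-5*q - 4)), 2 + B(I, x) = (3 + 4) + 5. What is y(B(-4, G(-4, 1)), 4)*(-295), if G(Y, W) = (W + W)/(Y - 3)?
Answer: -295*I*√59 ≈ -2265.9*I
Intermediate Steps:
G(Y, W) = 2*W/(-3 + Y) (G(Y, W) = (2*W)/(-3 + Y) = 2*W/(-3 + Y))
B(I, x) = 10 (B(I, x) = -2 + ((3 + 4) + 5) = -2 + (7 + 5) = -2 + 12 = 10)
y(q, U) = √(-9 - 5*q) (y(q, U) = √(-5 + (-4 - 5*q)) = √(-9 - 5*q))
y(B(-4, G(-4, 1)), 4)*(-295) = √(-9 - 5*10)*(-295) = √(-9 - 50)*(-295) = √(-59)*(-295) = (I*√59)*(-295) = -295*I*√59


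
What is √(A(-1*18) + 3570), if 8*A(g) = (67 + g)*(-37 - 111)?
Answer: √10654/2 ≈ 51.609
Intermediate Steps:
A(g) = -2479/2 - 37*g/2 (A(g) = ((67 + g)*(-37 - 111))/8 = ((67 + g)*(-148))/8 = (-9916 - 148*g)/8 = -2479/2 - 37*g/2)
√(A(-1*18) + 3570) = √((-2479/2 - (-37)*18/2) + 3570) = √((-2479/2 - 37/2*(-18)) + 3570) = √((-2479/2 + 333) + 3570) = √(-1813/2 + 3570) = √(5327/2) = √10654/2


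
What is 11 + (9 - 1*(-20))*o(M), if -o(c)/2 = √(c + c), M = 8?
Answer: -221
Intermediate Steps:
o(c) = -2*√2*√c (o(c) = -2*√(c + c) = -2*√2*√c)
11 + (9 - 1*(-20))*o(M) = 11 + (9 - 1*(-20))*(-2*√2*√8) = 11 + (9 + 20)*(-2*√2*2*√2) = 11 + 29*(-8) = 11 - 232 = -221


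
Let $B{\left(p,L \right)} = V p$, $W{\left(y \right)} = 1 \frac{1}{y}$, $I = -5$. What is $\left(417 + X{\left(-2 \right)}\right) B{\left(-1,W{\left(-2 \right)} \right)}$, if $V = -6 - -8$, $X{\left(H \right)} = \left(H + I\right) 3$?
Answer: $-792$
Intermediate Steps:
$W{\left(y \right)} = \frac{1}{y}$
$X{\left(H \right)} = -15 + 3 H$ ($X{\left(H \right)} = \left(H - 5\right) 3 = \left(-5 + H\right) 3 = -15 + 3 H$)
$V = 2$ ($V = -6 + 8 = 2$)
$B{\left(p,L \right)} = 2 p$
$\left(417 + X{\left(-2 \right)}\right) B{\left(-1,W{\left(-2 \right)} \right)} = \left(417 + \left(-15 + 3 \left(-2\right)\right)\right) 2 \left(-1\right) = \left(417 - 21\right) \left(-2\right) = 396 \left(-2\right) = -792$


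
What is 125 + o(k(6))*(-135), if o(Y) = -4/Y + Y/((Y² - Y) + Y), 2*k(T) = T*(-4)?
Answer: 365/4 ≈ 91.250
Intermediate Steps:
k(T) = -2*T (k(T) = (T*(-4))/2 = (-4*T)/2 = -2*T)
o(Y) = -3/Y (o(Y) = -4/Y + Y/(Y²) = -4/Y + Y/Y² = -4/Y + 1/Y = -3/Y)
125 + o(k(6))*(-135) = 125 - 3/((-2*6))*(-135) = 125 - 3/(-12)*(-135) = 125 - 3*(-1/12)*(-135) = 125 + (¼)*(-135) = 125 - 135/4 = 365/4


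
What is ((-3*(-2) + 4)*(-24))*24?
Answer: -5760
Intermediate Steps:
((-3*(-2) + 4)*(-24))*24 = ((6 + 4)*(-24))*24 = (10*(-24))*24 = -240*24 = -5760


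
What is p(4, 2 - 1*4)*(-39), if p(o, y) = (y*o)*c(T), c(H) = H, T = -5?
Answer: -1560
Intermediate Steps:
p(o, y) = -5*o*y (p(o, y) = (y*o)*(-5) = (o*y)*(-5) = -5*o*y)
p(4, 2 - 1*4)*(-39) = -5*4*(2 - 1*4)*(-39) = -5*4*(2 - 4)*(-39) = -5*4*(-2)*(-39) = 40*(-39) = -1560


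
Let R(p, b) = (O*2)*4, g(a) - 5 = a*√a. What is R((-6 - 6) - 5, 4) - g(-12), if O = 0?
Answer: -5 + 24*I*√3 ≈ -5.0 + 41.569*I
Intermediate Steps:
g(a) = 5 + a^(3/2) (g(a) = 5 + a*√a = 5 + a^(3/2))
R(p, b) = 0 (R(p, b) = (0*2)*4 = 0*4 = 0)
R((-6 - 6) - 5, 4) - g(-12) = 0 - (5 + (-12)^(3/2)) = 0 - (5 - 24*I*√3) = 0 + (-5 + 24*I*√3) = -5 + 24*I*√3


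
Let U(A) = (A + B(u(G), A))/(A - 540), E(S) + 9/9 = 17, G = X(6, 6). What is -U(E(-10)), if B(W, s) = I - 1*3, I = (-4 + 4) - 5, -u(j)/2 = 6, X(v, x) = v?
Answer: 2/131 ≈ 0.015267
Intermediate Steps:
G = 6
E(S) = 16 (E(S) = -1 + 17 = 16)
u(j) = -12 (u(j) = -2*6 = -12)
I = -5 (I = 0 - 5 = -5)
B(W, s) = -8 (B(W, s) = -5 - 1*3 = -5 - 3 = -8)
U(A) = (-8 + A)/(-540 + A) (U(A) = (A - 8)/(A - 540) = (-8 + A)/(-540 + A))
-U(E(-10)) = -(-8 + 16)/(-540 + 16) = -8/(-524) = -(-1)*8/524 = -1*(-2/131) = 2/131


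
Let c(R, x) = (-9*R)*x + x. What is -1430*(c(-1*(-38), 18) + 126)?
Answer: 8597160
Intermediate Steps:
c(R, x) = x - 9*R*x (c(R, x) = -9*R*x + x = x - 9*R*x)
-1430*(c(-1*(-38), 18) + 126) = -1430*(18*(1 - (-9)*(-38)) + 126) = -1430*(18*(1 - 9*38) + 126) = -1430*(18*(1 - 342) + 126) = -1430*(18*(-341) + 126) = -1430*(-6138 + 126) = -1430*(-6012) = 8597160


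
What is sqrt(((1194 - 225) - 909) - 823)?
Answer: I*sqrt(763) ≈ 27.622*I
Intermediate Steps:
sqrt(((1194 - 225) - 909) - 823) = sqrt((969 - 909) - 823) = sqrt(60 - 823) = sqrt(-763) = I*sqrt(763)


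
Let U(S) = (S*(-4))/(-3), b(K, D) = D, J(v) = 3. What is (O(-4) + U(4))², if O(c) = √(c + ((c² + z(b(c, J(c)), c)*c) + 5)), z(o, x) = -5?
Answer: 589/9 + 32*√37/3 ≈ 130.33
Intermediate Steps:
U(S) = 4*S/3 (U(S) = -4*S*(-⅓) = 4*S/3)
O(c) = √(5 + c² - 4*c) (O(c) = √(c + ((c² - 5*c) + 5)) = √(c + (5 + c² - 5*c)) = √(5 + c² - 4*c))
(O(-4) + U(4))² = (√(5 + (-4)² - 4*(-4)) + (4/3)*4)² = (√(5 + 16 + 16) + 16/3)² = (√37 + 16/3)² = (16/3 + √37)²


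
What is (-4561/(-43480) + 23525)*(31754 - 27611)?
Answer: 4237756877223/43480 ≈ 9.7464e+7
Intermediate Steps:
(-4561/(-43480) + 23525)*(31754 - 27611) = (-4561*(-1/43480) + 23525)*4143 = (4561/43480 + 23525)*4143 = (1022871561/43480)*4143 = 4237756877223/43480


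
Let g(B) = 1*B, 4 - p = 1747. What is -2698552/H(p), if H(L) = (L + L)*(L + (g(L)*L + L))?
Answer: 1349276/5289243309 ≈ 0.00025510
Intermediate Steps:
p = -1743 (p = 4 - 1*1747 = 4 - 1747 = -1743)
g(B) = B
H(L) = 2*L*(L² + 2*L) (H(L) = (L + L)*(L + (L*L + L)) = (2*L)*(L + (L² + L)) = (2*L)*(L + (L + L²)) = (2*L)*(L² + 2*L) = 2*L*(L² + 2*L))
-2698552/H(p) = -2698552*1/(6076098*(2 - 1743)) = -2698552/(2*3038049*(-1741)) = -2698552/(-10578486618) = -2698552*(-1/10578486618) = 1349276/5289243309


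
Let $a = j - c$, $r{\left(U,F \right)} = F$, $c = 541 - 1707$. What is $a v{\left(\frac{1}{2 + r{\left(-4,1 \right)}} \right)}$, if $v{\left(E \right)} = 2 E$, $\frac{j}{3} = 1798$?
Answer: $\frac{13120}{3} \approx 4373.3$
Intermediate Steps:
$j = 5394$ ($j = 3 \cdot 1798 = 5394$)
$c = -1166$ ($c = 541 - 1707 = -1166$)
$a = 6560$ ($a = 5394 - -1166 = 5394 + 1166 = 6560$)
$a v{\left(\frac{1}{2 + r{\left(-4,1 \right)}} \right)} = 6560 \frac{2}{2 + 1} = 6560 \cdot \frac{2}{3} = \frac{13120}{3}$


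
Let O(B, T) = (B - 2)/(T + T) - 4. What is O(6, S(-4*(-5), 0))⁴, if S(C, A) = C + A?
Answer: 2313441/10000 ≈ 231.34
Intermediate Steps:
S(C, A) = A + C
O(B, T) = -4 + (-2 + B)/(2*T) (O(B, T) = (-2 + B)/((2*T)) - 4 = (-2 + B)*(1/(2*T)) - 4 = (-2 + B)/(2*T) - 4 = -4 + (-2 + B)/(2*T))
O(6, S(-4*(-5), 0))⁴ = ((-2 + 6 - 8*(0 - 4*(-5)))/(2*(0 - 4*(-5))))⁴ = ((-2 + 6 - 8*(0 + 20))/(2*(0 + 20)))⁴ = ((½)*(-2 + 6 - 8*20)/20)⁴ = ((½)*(1/20)*(-2 + 6 - 160))⁴ = ((½)*(1/20)*(-156))⁴ = (-39/10)⁴ = 2313441/10000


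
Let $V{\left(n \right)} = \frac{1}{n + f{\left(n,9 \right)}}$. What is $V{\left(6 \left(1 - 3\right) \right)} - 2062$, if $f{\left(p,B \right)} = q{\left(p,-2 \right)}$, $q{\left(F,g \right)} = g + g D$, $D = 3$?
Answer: $- \frac{41241}{20} \approx -2062.1$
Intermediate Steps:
$q{\left(F,g \right)} = 4 g$ ($q{\left(F,g \right)} = g + g 3 = g + 3 g = 4 g$)
$f{\left(p,B \right)} = -8$ ($f{\left(p,B \right)} = 4 \left(-2\right) = -8$)
$V{\left(n \right)} = \frac{1}{-8 + n}$ ($V{\left(n \right)} = \frac{1}{n - 8} = \frac{1}{-8 + n}$)
$V{\left(6 \left(1 - 3\right) \right)} - 2062 = \frac{1}{-8 + 6 \left(1 - 3\right)} - 2062 = \frac{1}{-8 + 6 \left(-2\right)} - 2062 = \frac{1}{-8 - 12} - 2062 = \frac{1}{-20} - 2062 = - \frac{1}{20} - 2062 = - \frac{41241}{20}$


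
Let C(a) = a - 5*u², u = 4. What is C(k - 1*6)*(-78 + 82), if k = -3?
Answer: -356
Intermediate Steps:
C(a) = -80 + a (C(a) = a - 5*4² = a - 5*16 = a - 80 = -80 + a)
C(k - 1*6)*(-78 + 82) = (-80 + (-3 - 1*6))*(-78 + 82) = (-80 + (-3 - 6))*4 = (-80 - 9)*4 = -89*4 = -356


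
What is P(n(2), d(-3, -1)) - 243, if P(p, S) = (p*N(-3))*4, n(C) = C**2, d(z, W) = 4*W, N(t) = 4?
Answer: -179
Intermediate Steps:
P(p, S) = 16*p (P(p, S) = (p*4)*4 = (4*p)*4 = 16*p)
P(n(2), d(-3, -1)) - 243 = 16*2**2 - 243 = 16*4 - 243 = 64 - 243 = -179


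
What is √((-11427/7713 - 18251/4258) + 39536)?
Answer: √4737452109774659790/10947318 ≈ 198.82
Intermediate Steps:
√((-11427/7713 - 18251/4258) + 39536) = √((-11427*1/7713 - 18251*1/4258) + 39536) = √((-3809/2571 - 18251/4258) + 39536) = √(-63142043/10947318 + 39536) = √(432750022405/10947318) = √4737452109774659790/10947318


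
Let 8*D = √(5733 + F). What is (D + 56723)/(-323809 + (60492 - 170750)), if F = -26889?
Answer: -56723/434067 - I*√5289/1736268 ≈ -0.13068 - 4.1886e-5*I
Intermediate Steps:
D = I*√5289/4 (D = √(5733 - 26889)/8 = √(-21156)/8 = (2*I*√5289)/8 = I*√5289/4 ≈ 18.181*I)
(D + 56723)/(-323809 + (60492 - 170750)) = (I*√5289/4 + 56723)/(-323809 + (60492 - 170750)) = (56723 + I*√5289/4)/(-323809 - 110258) = (56723 + I*√5289/4)/(-434067) = (56723 + I*√5289/4)*(-1/434067) = -56723/434067 - I*√5289/1736268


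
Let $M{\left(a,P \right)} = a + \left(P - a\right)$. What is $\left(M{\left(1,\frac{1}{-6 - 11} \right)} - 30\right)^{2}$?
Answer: $\frac{261121}{289} \approx 903.53$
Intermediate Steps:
$M{\left(a,P \right)} = P$
$\left(M{\left(1,\frac{1}{-6 - 11} \right)} - 30\right)^{2} = \left(\frac{1}{-6 - 11} - 30\right)^{2} = \left(\frac{1}{-17} - 30\right)^{2} = \left(- \frac{1}{17} - 30\right)^{2} = \left(- \frac{511}{17}\right)^{2} = \frac{261121}{289}$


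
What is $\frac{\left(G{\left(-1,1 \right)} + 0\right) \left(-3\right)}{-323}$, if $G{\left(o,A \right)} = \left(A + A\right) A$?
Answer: $\frac{6}{323} \approx 0.018576$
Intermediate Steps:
$G{\left(o,A \right)} = 2 A^{2}$ ($G{\left(o,A \right)} = 2 A A = 2 A^{2}$)
$\frac{\left(G{\left(-1,1 \right)} + 0\right) \left(-3\right)}{-323} = \frac{\left(2 \cdot 1^{2} + 0\right) \left(-3\right)}{-323} = - \frac{\left(2 \cdot 1 + 0\right) \left(-3\right)}{323} = - \frac{\left(2 + 0\right) \left(-3\right)}{323} = - \frac{2 \left(-3\right)}{323} = \left(- \frac{1}{323}\right) \left(-6\right) = \frac{6}{323}$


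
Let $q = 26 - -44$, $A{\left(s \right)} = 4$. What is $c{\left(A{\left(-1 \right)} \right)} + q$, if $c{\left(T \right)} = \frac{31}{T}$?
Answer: $\frac{311}{4} \approx 77.75$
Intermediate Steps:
$q = 70$ ($q = 26 + 44 = 70$)
$c{\left(A{\left(-1 \right)} \right)} + q = \frac{31}{4} + 70 = \frac{311}{4}$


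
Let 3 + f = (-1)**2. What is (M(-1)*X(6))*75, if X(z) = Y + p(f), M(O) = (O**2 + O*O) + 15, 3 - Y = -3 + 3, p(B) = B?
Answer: 1275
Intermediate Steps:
f = -2 (f = -3 + (-1)**2 = -3 + 1 = -2)
Y = 3 (Y = 3 - (-3 + 3) = 3 - 1*0 = 3 + 0 = 3)
M(O) = 15 + 2*O**2 (M(O) = (O**2 + O**2) + 15 = 2*O**2 + 15 = 15 + 2*O**2)
X(z) = 1 (X(z) = 3 - 2 = 1)
(M(-1)*X(6))*75 = ((15 + 2*(-1)**2)*1)*75 = ((15 + 2*1)*1)*75 = ((15 + 2)*1)*75 = (17*1)*75 = 17*75 = 1275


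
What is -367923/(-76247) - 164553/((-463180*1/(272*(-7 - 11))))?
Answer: -15314523607599/8829021365 ≈ -1734.6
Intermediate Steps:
-367923/(-76247) - 164553/((-463180*1/(272*(-7 - 11)))) = -367923*(-1/76247) - 164553/((-463180/(272*(-18)))) = 367923/76247 - 164553/((-463180/(-4896))) = 367923/76247 - 164553/((-463180*(-1/4896))) = 367923/76247 - 164553/115795/1224 = 367923/76247 - 164553*1224/115795 = 367923/76247 - 201412872/115795 = -15314523607599/8829021365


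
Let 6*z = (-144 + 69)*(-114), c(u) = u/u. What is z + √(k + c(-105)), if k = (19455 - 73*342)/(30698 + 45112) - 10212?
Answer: 1425 + 3*I*√2006929610/1330 ≈ 1425.0 + 101.05*I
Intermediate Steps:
c(u) = 1
z = 1425 (z = ((-144 + 69)*(-114))/6 = (-75*(-114))/6 = (⅙)*8550 = 1425)
k = -258059077/25270 (k = (19455 - 24966)/75810 - 10212 = -5511*1/75810 - 10212 = -1837/25270 - 10212 = -258059077/25270 ≈ -10212.)
z + √(k + c(-105)) = 1425 + √(-258059077/25270 + 1) = 1425 + √(-258033807/25270) = 1425 + 3*I*√2006929610/1330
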